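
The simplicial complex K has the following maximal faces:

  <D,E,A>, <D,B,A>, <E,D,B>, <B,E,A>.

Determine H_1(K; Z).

H_1 = 0.

We work with the vertex ordering A < B < D < E. The simplices of K, each written with vertices in increasing order, are:

  0-simplices (4): A, B, D, E
  1-simplices (6): AB, AD, AE, BD, BE, DE
  2-simplices (4): ABD, ABE, ADE, BDE

giving chain groups C_0 ≅ Z^4, C_1 ≅ Z^6, C_2 ≅ Z^4.

Boundary ∂_1: C_1 → C_0 maps an edge to its endpoints' difference, ∂[p,q] = q − p. For instance
  ∂AB = B − A.
The 4×6 boundary matrix has rank 3 and Smith normal form diag(1,1,1).

The boundary map ∂_2: C_2 → C_1 acts by ∂[p,q,r] = [q,r] − [p,r] + [p,q]. For instance
  ∂ABE = BE − AE + AB,
  ∂ABD = BD − AD + AB.
The resulting 6×4 matrix has rank 3, and its Smith normal form has invariant factors (1,1,1).

Now H_k = ker ∂_k / im ∂_{k+1}, so:

  H_1: rank ker ∂_1 − rank ∂_2 = (6 − 3) − 3 = 0, and the invariant factors of ∂_2 are all 1, so H_1 = 0.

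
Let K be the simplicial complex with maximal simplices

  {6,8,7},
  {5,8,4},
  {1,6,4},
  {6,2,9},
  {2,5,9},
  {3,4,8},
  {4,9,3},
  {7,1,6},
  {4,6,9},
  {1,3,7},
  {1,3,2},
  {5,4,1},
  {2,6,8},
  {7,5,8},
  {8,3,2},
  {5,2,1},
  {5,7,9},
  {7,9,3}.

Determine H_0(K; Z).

H_0 ≅ Z.

K has 9 vertices, 27 edges, 18 triangles.
rank ∂_0 = 0, rank ∂_1 = 8 ⇒ b_0 = 9 − 0 − 8 = 1; all invariant factors of ∂_1 are 1 so no torsion. So H_0 ≅ Z.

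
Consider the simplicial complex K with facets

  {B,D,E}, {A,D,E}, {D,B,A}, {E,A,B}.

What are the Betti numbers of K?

b_0 = 1, b_1 = 0, b_2 = 1.

Fix the vertex order A < B < D < E and write every simplex with vertices in increasing order. Then dim K = 2 and the simplices of K are:

  0-simplices (4): A, B, D, E
  1-simplices (6): AB, AD, AE, BD, BE, DE
  2-simplices (4): ABD, ABE, ADE, BDE

so the chain groups are C_0 ≅ Z^4, C_1 ≅ Z^6, C_2 ≅ Z^4.

The boundary map ∂_1: C_1 → C_0 maps an edge to its endpoints' difference, ∂[p,q] = q − p.
This gives a 4×6 integer matrix of rank 3; reducing to Smith normal form yields diagonal entries (1,1,1).

The boundary map ∂_2: C_2 → C_1 acts by ∂[p,q,r] = [q,r] − [p,r] + [p,q]. For instance
  ∂ABD = BD − AD + AB,
  ∂ADE = DE − AE + AD.
The 6×4 boundary matrix has rank 3 and Smith normal form diag(1,1,1).

Computing H_k = (kernel of ∂_k) / (image of ∂_{k+1}):

  H_0: rank C_0 − rank ∂_1 = 4 − 3 = 1, and the invariant factors of ∂_1 are all 1, so H_0 ≅ Z.
  H_1: rank ker ∂_1 − rank ∂_2 = (6 − 3) − 3 = 0, and the invariant factors of ∂_2 are all 1, so H_1 ≅ 0.
  H_2: rank ker ∂_2 − rank ∂_3 = (4 − 3) − 0 = 1, and there is no ∂_3, so H_2 ≅ Z.

As a check, the Euler characteristic is 4 − 6 + 4 = 2, which agrees with 1 − 0 + 1 = 2.

Hence the Betti numbers are b_0 = 1, b_1 = 0, b_2 = 1.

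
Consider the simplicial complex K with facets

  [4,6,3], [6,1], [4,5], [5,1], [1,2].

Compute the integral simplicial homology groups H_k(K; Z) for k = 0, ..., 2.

Order the vertices as 1 < 2 < 3 < 4 < 5 < 6. Listing each simplex with vertices in this order, K has dimension 2 with simplices:

  0-simplices (6): [1], [2], [3], [4], [5], [6]
  1-simplices (7): [1,2], [1,5], [1,6], [3,4], [3,6], [4,5], [4,6]
  2-simplices (1): [3,4,6]

giving chain groups C_0 ≅ Z^6, C_1 ≅ Z^7, C_2 ≅ Z^1.

∂_1: C_1 → C_0 maps an edge to its endpoints' difference, ∂[p,q] = q − p. For instance
  ∂[3,4] = [4] − [3].
The 6×7 boundary matrix has rank 5 and Smith normal form diag(1,1,1,1,1).

Boundary ∂_2: C_2 → C_1 sends each 2-simplex [p,q,r] to [q,r] − [p,r] + [p,q]. For instance
  ∂[3,4,6] = [4,6] − [3,6] + [3,4].
The 7×1 boundary matrix has rank 1 and Smith normal form diag(1).

Computing H_k = (kernel of ∂_k) / (image of ∂_{k+1}):

  H_0: rank C_0 − rank ∂_1 = 6 − 5 = 1, and the invariant factors of ∂_1 are all 1, so H_0 = Z.
  H_1: rank ker ∂_1 − rank ∂_2 = (7 − 5) − 1 = 1, and the invariant factors of ∂_2 are all 1, so H_1 = Z.
  H_2: rank ker ∂_2 − rank ∂_3 = (1 − 1) − 0 = 0, and there is no ∂_3, so H_2 = 0.

H_0 ≅ Z,  H_1 ≅ Z,  H_2 = 0.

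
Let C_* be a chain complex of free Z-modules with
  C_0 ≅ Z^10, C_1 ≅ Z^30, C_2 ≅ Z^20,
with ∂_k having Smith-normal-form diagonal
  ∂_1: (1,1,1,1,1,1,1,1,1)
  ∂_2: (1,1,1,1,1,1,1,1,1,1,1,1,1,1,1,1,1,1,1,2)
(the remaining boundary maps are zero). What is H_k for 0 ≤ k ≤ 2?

H_0: b_0 = 10 − 0 − 9 = 1; torsion from ∂_1 factors > 1: none. So H_0 = Z.
H_1: b_1 = 30 − 9 − 20 = 1; torsion from ∂_2 factors > 1: [2]. So H_1 = Z × Z/2.
H_2: b_2 = 20 − 20 − 0 = 0; torsion from ∂_3 factors > 1: none. So H_2 = 0.

H_0 = Z,  H_1 = Z × Z/2,  H_2 = 0.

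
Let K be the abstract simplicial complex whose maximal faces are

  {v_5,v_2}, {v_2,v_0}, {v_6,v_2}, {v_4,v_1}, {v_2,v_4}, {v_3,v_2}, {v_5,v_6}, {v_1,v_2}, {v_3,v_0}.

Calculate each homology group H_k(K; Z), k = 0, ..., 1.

Take the total order v_0 < v_1 < v_2 < v_3 < v_4 < v_5 < v_6 on the vertex set. Then K (dimension 1) consists of the simplices:

  0-simplices (7): [v_0], [v_1], [v_2], [v_3], [v_4], [v_5], [v_6]
  1-simplices (9): [v_0,v_2], [v_0,v_3], [v_1,v_2], [v_1,v_4], [v_2,v_3], [v_2,v_4], [v_2,v_5], [v_2,v_6], [v_5,v_6]

giving chain groups C_0 ≅ Z^7, C_1 ≅ Z^9.

∂_1: C_1 → C_0 sends each edge [p,q] (with p < q) to q − p. For instance
  ∂[v_1,v_4] = [v_4] − [v_1].
The resulting 7×9 matrix has rank 6, and its Smith normal form has invariant factors (1,1,1,1,1,1).

Now H_k = ker ∂_k / im ∂_{k+1}, so:

  H_0: rank C_0 − rank ∂_1 = 7 − 6 = 1, and the invariant factors of ∂_1 are all 1, so H_0 = Z.
  H_1: rank ker ∂_1 − rank ∂_2 = (9 − 6) − 0 = 3, and there is no ∂_2, so H_1 = Z^3.

As a check, the Euler characteristic is 7 − 9 = -2, which agrees with 1 − 3 = -2.
(K is a triangulation of a wedge of 3 circles.)

H_0 = Z,  H_1 = Z^3.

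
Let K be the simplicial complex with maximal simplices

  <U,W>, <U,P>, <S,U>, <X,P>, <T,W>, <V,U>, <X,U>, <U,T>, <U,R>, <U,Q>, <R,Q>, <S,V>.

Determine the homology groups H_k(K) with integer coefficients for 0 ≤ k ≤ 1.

H_0 ≅ Z,  H_1 ≅ Z^4.

Fix the vertex order P < Q < R < S < T < U < V < W < X and write every simplex with vertices in increasing order. Then dim K = 1 and the simplices of K are:

  0-simplices (9): P, Q, R, S, T, U, V, W, X
  1-simplices (12): PU, PX, QR, QU, RU, SU, SV, TU, TW, UV, UW, UX

Hence C_0 ≅ Z^9, C_1 ≅ Z^12.

∂_1: C_1 → C_0 is given by ∂[p,q] = [q] − [p]. For instance
  ∂RU = U − R.
As a 9×12 matrix over Z this has rank 8, with invariant factors (1,1,1,1,1,1,1,1).

Computing H_k = (kernel of ∂_k) / (image of ∂_{k+1}):

  H_0: rank C_0 − rank ∂_1 = 9 − 8 = 1, and the invariant factors of ∂_1 are all 1, so H_0 ≅ Z.
  H_1: rank ker ∂_1 − rank ∂_2 = (12 − 8) − 0 = 4, and there is no ∂_2, so H_1 ≅ Z^4.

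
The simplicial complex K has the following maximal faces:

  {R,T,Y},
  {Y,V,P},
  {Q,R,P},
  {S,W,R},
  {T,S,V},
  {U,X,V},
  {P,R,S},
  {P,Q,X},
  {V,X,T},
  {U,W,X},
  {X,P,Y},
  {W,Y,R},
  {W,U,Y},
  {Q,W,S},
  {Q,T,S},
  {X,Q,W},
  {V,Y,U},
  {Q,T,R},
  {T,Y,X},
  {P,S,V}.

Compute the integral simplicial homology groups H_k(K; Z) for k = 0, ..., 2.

H_0 ≅ Z,  H_1 ≅ Z ⊕ Z_2,  H_2 = 0.

Take the total order P < Q < R < S < T < U < V < W < X < Y on the vertex set. Then K (dimension 2) consists of the simplices:

  0-simplices (10): P, Q, R, S, T, U, V, W, X, Y
  1-simplices (30): PQ, PR, PS, PV, PX, PY, QR, QS, QT, QW, QX, RS, RT, RW, RY, ST, SV, SW, TV, TX, TY, UV, UW, UX, UY, VX, VY, WX, WY, XY
  2-simplices (20): PQR, PQX, PRS, PSV, PVY, PXY, QRT, QST, QSW, QWX, RSW, RTY, RWY, STV, TVX, TXY, UVX, UVY, UWX, UWY

Hence C_0 ≅ Z^10, C_1 ≅ Z^30, C_2 ≅ Z^20.

Boundary ∂_1: C_1 → C_0 sends each edge [p,q] (with p < q) to q − p. For instance
  ∂QR = R − Q.
The resulting 10×30 matrix has rank 9, and its Smith normal form has invariant factors (1,1,1,1,1,1,1,1,1).

The boundary map ∂_2: C_2 → C_1 maps a triangle to the signed sum of its edges. For instance
  ∂PQX = QX − PX + PQ,
  ∂UWX = WX − UX + UW.
The resulting 30×20 matrix has rank 20, and its Smith normal form has invariant factors (1,1,1,1,1,1,1,1,1,1,1,1,1,1,1,1,1,1,1,2).

Computing H_k = (kernel of ∂_k) / (image of ∂_{k+1}):

  H_0: rank C_0 − rank ∂_1 = 10 − 9 = 1, and the invariant factors of ∂_1 are all 1, so H_0 ≅ Z.
  H_1: rank ker ∂_1 − rank ∂_2 = (30 − 9) − 20 = 1, and ∂_2 has invariant factor 2 > 1, so H_1 ≅ Z ⊕ Z_2.
  H_2: rank ker ∂_2 − rank ∂_3 = (20 − 20) − 0 = 0, and there is no ∂_3, so H_2 ≅ 0.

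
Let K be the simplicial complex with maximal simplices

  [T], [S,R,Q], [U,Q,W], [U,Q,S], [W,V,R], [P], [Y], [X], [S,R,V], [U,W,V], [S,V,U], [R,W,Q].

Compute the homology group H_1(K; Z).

We work with the vertex ordering P < Q < R < S < T < U < V < W < X < Y. The simplices of K, each written with vertices in increasing order, are:

  0-simplices (10): P, Q, R, S, T, U, V, W, X, Y
  1-simplices (12): QR, QS, QU, QW, RS, RV, RW, SU, SV, UV, UW, VW
  2-simplices (8): QRS, QRW, QSU, QUW, RSV, RVW, SUV, UVW

Hence C_0 ≅ Z^10, C_1 ≅ Z^12, C_2 ≅ Z^8.

∂_1: C_1 → C_0 maps an edge to its endpoints' difference, ∂[p,q] = q − p. For instance
  ∂UV = V − U.
This gives a 10×12 integer matrix of rank 5; reducing to Smith normal form yields diagonal entries (1,1,1,1,1).

∂_2: C_2 → C_1 acts by ∂[p,q,r] = [q,r] − [p,r] + [p,q]. For instance
  ∂UVW = VW − UW + UV,
  ∂SUV = UV − SV + SU.
As a 12×8 matrix over Z this has rank 7, with invariant factors (1,1,1,1,1,1,1).

Now H_k = ker ∂_k / im ∂_{k+1}, so:

  H_1: rank ker ∂_1 − rank ∂_2 = (12 − 5) − 7 = 0, and the invariant factors of ∂_2 are all 1, so H_1 = 0.

H_1 ≅ 0.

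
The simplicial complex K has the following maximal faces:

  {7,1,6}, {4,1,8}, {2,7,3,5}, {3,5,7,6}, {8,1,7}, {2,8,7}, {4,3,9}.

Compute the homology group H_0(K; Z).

H_0 ≅ Z.

Fix the vertex order 1 < 2 < 3 < 4 < 5 < 6 < 7 < 8 < 9 and write every simplex with vertices in increasing order. Then dim K = 3 and the simplices of K are:

  0-simplices (9): [1], [2], [3], [4], [5], [6], [7], [8], [9]
  1-simplices (19): [1,4], [1,6], [1,7], [1,8], [2,3], [2,5], [2,7], [2,8], [3,4], [3,5], [3,6], [3,7], [3,9], [4,8], [4,9], [5,6], [5,7], [6,7], [7,8]
  2-simplices (12): [1,4,8], [1,6,7], [1,7,8], [2,3,5], [2,3,7], [2,5,7], [2,7,8], [3,4,9], [3,5,6], [3,5,7], [3,6,7], [5,6,7]
  3-simplices (2): [2,3,5,7], [3,5,6,7]

so the chain groups are C_0 ≅ Z^9, C_1 ≅ Z^19, C_2 ≅ Z^12, C_3 ≅ Z^2.

Boundary ∂_1: C_1 → C_0 sends each edge [p,q] (with p < q) to q − p.
This gives a 9×19 integer matrix of rank 8; reducing to Smith normal form yields diagonal entries (1,1,1,1,1,1,1,1).

The boundary map ∂_2: C_2 → C_1 acts by ∂[p,q,r] = [q,r] − [p,r] + [p,q]. For instance
  ∂[2,7,8] = [7,8] − [2,8] + [2,7],
  ∂[3,6,7] = [6,7] − [3,7] + [3,6].
The 19×12 boundary matrix has rank 10 and Smith normal form diag(1,1,1,1,1,1,1,1,1,1).

Boundary ∂_3: C_3 → C_2 sends each 3-simplex σ to the alternating sum Σ_i (−1)^i (σ with its i-th vertex removed). For instance
  ∂[3,5,6,7] = [5,6,7] − [3,6,7] + [3,5,7] − [3,5,6],
  ∂[2,3,5,7] = [3,5,7] − [2,5,7] + [2,3,7] − [2,3,5].
This gives a 12×2 integer matrix of rank 2; reducing to Smith normal form yields diagonal entries (1,1).

Reading off H_k = ker ∂_k / im ∂_{k+1}:

  H_0: rank C_0 − rank ∂_1 = 9 − 8 = 1, and the invariant factors of ∂_1 are all 1, so H_0 ≅ Z.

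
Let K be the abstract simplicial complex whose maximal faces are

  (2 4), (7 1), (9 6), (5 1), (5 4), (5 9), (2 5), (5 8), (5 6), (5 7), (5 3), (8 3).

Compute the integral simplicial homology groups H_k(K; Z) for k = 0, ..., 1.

H_0 ≅ Z,  H_1 ≅ Z^4.

Take the total order 1 < 2 < 3 < 4 < 5 < 6 < 7 < 8 < 9 on the vertex set. Then K (dimension 1) consists of the simplices:

  0-simplices (9): [1], [2], [3], [4], [5], [6], [7], [8], [9]
  1-simplices (12): [1,5], [1,7], [2,4], [2,5], [3,5], [3,8], [4,5], [5,6], [5,7], [5,8], [5,9], [6,9]

so the chain groups are C_0 ≅ Z^9, C_1 ≅ Z^12.

The boundary map ∂_1: C_1 → C_0 is given by ∂[p,q] = [q] − [p]. For instance
  ∂[4,5] = [5] − [4].
The 9×12 boundary matrix has rank 8 and Smith normal form diag(1,1,1,1,1,1,1,1).

Reading off H_k = ker ∂_k / im ∂_{k+1}:

  H_0: rank C_0 − rank ∂_1 = 9 − 8 = 1, and the invariant factors of ∂_1 are all 1, so H_0 ≅ Z.
  H_1: rank ker ∂_1 − rank ∂_2 = (12 − 8) − 0 = 4, and there is no ∂_2, so H_1 ≅ Z^4.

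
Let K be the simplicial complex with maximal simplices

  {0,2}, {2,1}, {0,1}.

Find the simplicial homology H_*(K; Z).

Take the total order 0 < 1 < 2 on the vertex set. Then K (dimension 1) consists of the simplices:

  0-simplices (3): [0], [1], [2]
  1-simplices (3): [0,1], [0,2], [1,2]

so the chain groups are C_0 ≅ Z^3, C_1 ≅ Z^3.

Boundary ∂_1: C_1 → C_0 sends each edge [p,q] (with p < q) to q − p. For instance
  ∂[0,2] = [2] − [0].
As a 3×3 matrix over Z this has rank 2, with invariant factors (1,1).

Now H_k = ker ∂_k / im ∂_{k+1}, so:

  H_0: rank C_0 − rank ∂_1 = 3 − 2 = 1, and the invariant factors of ∂_1 are all 1, so H_0 = Z.
  H_1: rank ker ∂_1 − rank ∂_2 = (3 − 2) − 0 = 1, and there is no ∂_2, so H_1 = Z.

(K is a triangulation of the circle S^1.)

H_0 = Z,  H_1 = Z.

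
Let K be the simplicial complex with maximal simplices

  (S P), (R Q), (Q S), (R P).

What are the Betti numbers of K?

b_0 = 1, b_1 = 1.

Fix the vertex order P < Q < R < S and write every simplex with vertices in increasing order. Then dim K = 1 and the simplices of K are:

  0-simplices (4): P, Q, R, S
  1-simplices (4): PR, PS, QR, QS

so the chain groups are C_0 ≅ Z^4, C_1 ≅ Z^4.

The boundary map ∂_1: C_1 → C_0 maps an edge to its endpoints' difference, ∂[p,q] = q − p. For instance
  ∂PS = S − P.
As a 4×4 matrix over Z this has rank 3, with invariant factors (1,1,1).

Now H_k = ker ∂_k / im ∂_{k+1}, so:

  H_0: rank C_0 − rank ∂_1 = 4 − 3 = 1, and the invariant factors of ∂_1 are all 1, so H_0 = Z.
  H_1: rank ker ∂_1 − rank ∂_2 = (4 − 3) − 0 = 1, and there is no ∂_2, so H_1 = Z.

(K is a triangulation of the circle S^1.)

Hence the Betti numbers are b_0 = 1, b_1 = 1.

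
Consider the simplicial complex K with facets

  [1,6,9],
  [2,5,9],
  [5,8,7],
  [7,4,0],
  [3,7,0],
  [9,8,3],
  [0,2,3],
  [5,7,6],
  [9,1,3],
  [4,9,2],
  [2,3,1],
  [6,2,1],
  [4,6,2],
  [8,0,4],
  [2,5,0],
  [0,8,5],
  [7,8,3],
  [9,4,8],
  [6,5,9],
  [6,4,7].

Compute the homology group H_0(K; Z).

K has 10 vertices, 30 edges, 20 triangles.
rank ∂_0 = 0, rank ∂_1 = 9 ⇒ b_0 = 10 − 0 − 9 = 1; all invariant factors of ∂_1 are 1 so no torsion. So H_0 ≅ Z.

H_0 = Z.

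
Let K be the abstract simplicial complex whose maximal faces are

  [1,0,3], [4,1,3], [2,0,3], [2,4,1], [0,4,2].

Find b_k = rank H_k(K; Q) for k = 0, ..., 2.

We work with the vertex ordering 0 < 1 < 2 < 3 < 4. The simplices of K, each written with vertices in increasing order, are:

  0-simplices (5): [0], [1], [2], [3], [4]
  1-simplices (10): [0,1], [0,2], [0,3], [0,4], [1,2], [1,3], [1,4], [2,3], [2,4], [3,4]
  2-simplices (5): [0,1,3], [0,2,3], [0,2,4], [1,2,4], [1,3,4]

Hence C_0 ≅ Z^5, C_1 ≅ Z^10, C_2 ≅ Z^5.

∂_1: C_1 → C_0 maps an edge to its endpoints' difference, ∂[p,q] = q − p. For instance
  ∂[2,3] = [3] − [2].
The resulting 5×10 matrix has rank 4, and its Smith normal form has invariant factors (1,1,1,1).

The boundary map ∂_2: C_2 → C_1 maps a triangle to the signed sum of its edges. For instance
  ∂[0,1,3] = [1,3] − [0,3] + [0,1],
  ∂[1,3,4] = [3,4] − [1,4] + [1,3].
The 10×5 boundary matrix has rank 5 and Smith normal form diag(1,1,1,1,1).

Reading off H_k = ker ∂_k / im ∂_{k+1}:

  H_0: rank C_0 − rank ∂_1 = 5 − 4 = 1, and the invariant factors of ∂_1 are all 1, so H_0 ≅ Z.
  H_1: rank ker ∂_1 − rank ∂_2 = (10 − 4) − 5 = 1, and the invariant factors of ∂_2 are all 1, so H_1 ≅ Z.
  H_2: rank ker ∂_2 − rank ∂_3 = (5 − 5) − 0 = 0, and there is no ∂_3, so H_2 ≅ 0.

As a check, the Euler characteristic is 5 − 10 + 5 = 0, which agrees with 1 − 1 + 0 = 0.

Hence the Betti numbers are b_0 = 1, b_1 = 1, b_2 = 0.

b_0 = 1, b_1 = 1, b_2 = 0.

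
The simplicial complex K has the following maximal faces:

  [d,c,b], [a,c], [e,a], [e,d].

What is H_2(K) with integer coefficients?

Fix the vertex order a < b < c < d < e and write every simplex with vertices in increasing order. Then dim K = 2 and the simplices of K are:

  0-simplices (5): a, b, c, d, e
  1-simplices (6): ac, ae, bc, bd, cd, de
  2-simplices (1): bcd

giving chain groups C_0 ≅ Z^5, C_1 ≅ Z^6, C_2 ≅ Z^1.

∂_1: C_1 → C_0 is given by ∂[p,q] = [q] − [p].
The resulting 5×6 matrix has rank 4, and its Smith normal form has invariant factors (1,1,1,1).

∂_2: C_2 → C_1 maps a triangle to the signed sum of its edges. For instance
  ∂bcd = cd − bd + bc.
As a 6×1 matrix over Z this has rank 1, with invariant factors (1).

Now H_k = ker ∂_k / im ∂_{k+1}, so:

  H_2: rank ker ∂_2 − rank ∂_3 = (1 − 1) − 0 = 0, and there is no ∂_3, so H_2 = 0.

H_2 = 0.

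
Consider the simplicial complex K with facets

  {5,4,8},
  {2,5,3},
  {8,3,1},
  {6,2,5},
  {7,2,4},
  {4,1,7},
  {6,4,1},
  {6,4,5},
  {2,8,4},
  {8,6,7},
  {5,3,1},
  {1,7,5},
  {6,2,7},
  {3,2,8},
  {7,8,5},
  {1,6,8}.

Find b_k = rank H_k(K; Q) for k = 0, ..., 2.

K has 8 vertices, 24 edges, 16 triangles.
rank ∂_0 = 0, rank ∂_1 = 7 ⇒ b_0 = 8 − 0 − 7 = 1; all invariant factors of ∂_1 are 1 so no torsion. So H_0 = Z.
rank ∂_1 = 7, rank ∂_2 = 15 ⇒ b_1 = 24 − 7 − 15 = 2; all invariant factors of ∂_2 are 1 so no torsion. So H_1 = Z^2.
rank ∂_2 = 15, rank ∂_3 = 0 ⇒ b_2 = 16 − 15 − 0 = 1. So H_2 = Z.

b_0 = 1, b_1 = 2, b_2 = 1.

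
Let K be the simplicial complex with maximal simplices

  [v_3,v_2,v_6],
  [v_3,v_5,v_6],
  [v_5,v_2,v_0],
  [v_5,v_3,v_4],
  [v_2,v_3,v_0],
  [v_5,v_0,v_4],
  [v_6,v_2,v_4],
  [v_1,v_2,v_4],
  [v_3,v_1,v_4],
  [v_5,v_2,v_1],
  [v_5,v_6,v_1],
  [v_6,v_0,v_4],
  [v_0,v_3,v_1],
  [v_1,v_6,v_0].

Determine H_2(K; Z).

We work with the vertex ordering v_0 < v_1 < v_2 < v_3 < v_4 < v_5 < v_6. The simplices of K, each written with vertices in increasing order, are:

  0-simplices (7): [v_0], [v_1], [v_2], [v_3], [v_4], [v_5], [v_6]
  1-simplices (21): (21 of them)
  2-simplices (14): (14 of them)

Hence C_0 ≅ Z^7, C_1 ≅ Z^21, C_2 ≅ Z^14.

Boundary ∂_1: C_1 → C_0 sends each edge [p,q] (with p < q) to q − p. For instance
  ∂[v_1,v_3] = [v_3] − [v_1].
This gives a 7×21 integer matrix of rank 6; reducing to Smith normal form yields diagonal entries (1,1,1,1,1,1).

The boundary map ∂_2: C_2 → C_1 maps a triangle to the signed sum of its edges. For instance
  ∂[v_0,v_4,v_6] = [v_4,v_6] − [v_0,v_6] + [v_0,v_4],
  ∂[v_2,v_4,v_6] = [v_4,v_6] − [v_2,v_6] + [v_2,v_4].
The 21×14 boundary matrix has rank 13 and Smith normal form diag(1,1,1,1,1,1,1,1,1,1,1,1,1).

Computing H_k = (kernel of ∂_k) / (image of ∂_{k+1}):

  H_2: rank ker ∂_2 − rank ∂_3 = (14 − 13) − 0 = 1, and there is no ∂_3, so H_2 = Z.

(K is a triangulation of the torus T^2.)

H_2 ≅ Z.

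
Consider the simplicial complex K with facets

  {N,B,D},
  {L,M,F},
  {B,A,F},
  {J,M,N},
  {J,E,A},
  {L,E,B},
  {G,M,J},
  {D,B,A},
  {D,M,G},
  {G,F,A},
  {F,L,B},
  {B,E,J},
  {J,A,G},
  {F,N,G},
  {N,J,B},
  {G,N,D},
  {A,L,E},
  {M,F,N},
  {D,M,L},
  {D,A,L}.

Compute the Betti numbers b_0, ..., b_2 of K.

Fix the vertex order A < B < D < E < F < G < J < L < M < N and write every simplex with vertices in increasing order. Then dim K = 2 and the simplices of K are:

  0-simplices (10): A, B, D, E, F, G, J, L, M, N
  1-simplices (30): AB, AD, AE, AF, AG, AJ, AL, BD, BE, BF, BJ, BL, BN, DG, DL, DM, DN, EJ, EL, FG, FL, FM, FN, GJ, GM, GN, JM, JN, LM, MN
  2-simplices (20): ABD, ABF, ADL, AEJ, AEL, AFG, AGJ, BDN, BEJ, BEL, BFL, BJN, DGM, DGN, DLM, FGN, FLM, FMN, GJM, JMN

so the chain groups are C_0 ≅ Z^10, C_1 ≅ Z^30, C_2 ≅ Z^20.

The boundary map ∂_1: C_1 → C_0 maps an edge to its endpoints' difference, ∂[p,q] = q − p.
The resulting 10×30 matrix has rank 9, and its Smith normal form has invariant factors (1,1,1,1,1,1,1,1,1).

Boundary ∂_2: C_2 → C_1 maps a triangle to the signed sum of its edges. For instance
  ∂JMN = MN − JN + JM,
  ∂BFL = FL − BL + BF.
The 30×20 boundary matrix has rank 20 and Smith normal form diag(1,1,1,1,1,1,1,1,1,1,1,1,1,1,1,1,1,1,1,2).

Reading off H_k = ker ∂_k / im ∂_{k+1}:

  H_0: rank C_0 − rank ∂_1 = 10 − 9 = 1, and the invariant factors of ∂_1 are all 1, so H_0 = Z.
  H_1: rank ker ∂_1 − rank ∂_2 = (30 − 9) − 20 = 1, and ∂_2 has invariant factor 2 > 1, so H_1 = Z ⊕ Z/2Z.
  H_2: rank ker ∂_2 − rank ∂_3 = (20 − 20) − 0 = 0, and there is no ∂_3, so H_2 = 0.

As a check, the Euler characteristic is 10 − 30 + 20 = 0, which agrees with 1 − 1 + 0 = 0.

Hence the Betti numbers are b_0 = 1, b_1 = 1, b_2 = 0.

b_0 = 1, b_1 = 1, b_2 = 0.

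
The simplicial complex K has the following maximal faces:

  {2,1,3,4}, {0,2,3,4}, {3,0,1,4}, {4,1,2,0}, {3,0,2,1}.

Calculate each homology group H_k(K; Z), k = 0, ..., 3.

H_0 = Z,  H_1 = 0,  H_2 = 0,  H_3 = Z.

Fix the vertex order 0 < 1 < 2 < 3 < 4 and write every simplex with vertices in increasing order. Then dim K = 3 and the simplices of K are:

  0-simplices (5): [0], [1], [2], [3], [4]
  1-simplices (10): [0,1], [0,2], [0,3], [0,4], [1,2], [1,3], [1,4], [2,3], [2,4], [3,4]
  2-simplices (10): [0,1,2], [0,1,3], [0,1,4], [0,2,3], [0,2,4], [0,3,4], [1,2,3], [1,2,4], [1,3,4], [2,3,4]
  3-simplices (5): [0,1,2,3], [0,1,2,4], [0,1,3,4], [0,2,3,4], [1,2,3,4]

Hence C_0 ≅ Z^5, C_1 ≅ Z^10, C_2 ≅ Z^10, C_3 ≅ Z^5.

∂_1: C_1 → C_0 maps an edge to its endpoints' difference, ∂[p,q] = q − p.
This gives a 5×10 integer matrix of rank 4; reducing to Smith normal form yields diagonal entries (1,1,1,1).

The boundary map ∂_2: C_2 → C_1 sends each 2-simplex [p,q,r] to [q,r] − [p,r] + [p,q]. For instance
  ∂[0,2,3] = [2,3] − [0,3] + [0,2],
  ∂[0,1,2] = [1,2] − [0,2] + [0,1].
The 10×10 boundary matrix has rank 6 and Smith normal form diag(1,1,1,1,1,1).

The boundary map ∂_3: C_3 → C_2 sends each 3-simplex σ to the alternating sum Σ_i (−1)^i (σ with its i-th vertex removed). For instance
  ∂[0,1,2,4] = [1,2,4] − [0,2,4] + [0,1,4] − [0,1,2],
  ∂[1,2,3,4] = [2,3,4] − [1,3,4] + [1,2,4] − [1,2,3].
As a 10×5 matrix over Z this has rank 4, with invariant factors (1,1,1,1).

Computing H_k = (kernel of ∂_k) / (image of ∂_{k+1}):

  H_0: rank C_0 − rank ∂_1 = 5 − 4 = 1, and the invariant factors of ∂_1 are all 1, so H_0 ≅ Z.
  H_1: rank ker ∂_1 − rank ∂_2 = (10 − 4) − 6 = 0, and the invariant factors of ∂_2 are all 1, so H_1 ≅ 0.
  H_2: rank ker ∂_2 − rank ∂_3 = (10 − 6) − 4 = 0, and the invariant factors of ∂_3 are all 1, so H_2 ≅ 0.
  H_3: rank ker ∂_3 − rank ∂_4 = (5 − 4) − 0 = 1, and there is no ∂_4, so H_3 ≅ Z.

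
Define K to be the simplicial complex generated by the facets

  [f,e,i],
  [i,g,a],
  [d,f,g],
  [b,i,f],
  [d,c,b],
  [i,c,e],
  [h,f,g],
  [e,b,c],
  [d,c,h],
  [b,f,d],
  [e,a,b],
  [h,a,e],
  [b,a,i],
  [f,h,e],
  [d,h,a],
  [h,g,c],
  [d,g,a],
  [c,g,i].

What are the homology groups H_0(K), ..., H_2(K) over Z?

K has 9 vertices, 27 edges, 18 triangles.
rank ∂_0 = 0, rank ∂_1 = 8 ⇒ b_0 = 9 − 0 − 8 = 1; all invariant factors of ∂_1 are 1 so no torsion. So H_0 = Z.
rank ∂_1 = 8, rank ∂_2 = 18 ⇒ b_1 = 27 − 8 − 18 = 1; ∂_2 has invariant factor(s) [2] giving torsion. So H_1 = Z ⊕ Z/2Z.
rank ∂_2 = 18, rank ∂_3 = 0 ⇒ b_2 = 18 − 18 − 0 = 0. So H_2 = 0.

H_0 = Z,  H_1 = Z ⊕ Z/2Z,  H_2 = 0.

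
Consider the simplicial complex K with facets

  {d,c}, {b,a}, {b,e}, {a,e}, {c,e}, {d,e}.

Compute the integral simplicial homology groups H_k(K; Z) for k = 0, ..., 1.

H_0 = Z,  H_1 = Z^2.

K has 5 vertices, 6 edges.
rank ∂_0 = 0, rank ∂_1 = 4 ⇒ b_0 = 5 − 0 − 4 = 1; all invariant factors of ∂_1 are 1 so no torsion. So H_0 = Z.
rank ∂_1 = 4, rank ∂_2 = 0 ⇒ b_1 = 6 − 4 − 0 = 2. So H_1 = Z^2.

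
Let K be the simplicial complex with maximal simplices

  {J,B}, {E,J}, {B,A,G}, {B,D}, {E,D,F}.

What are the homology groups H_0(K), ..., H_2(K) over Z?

Take the total order A < B < D < E < F < G < J on the vertex set. Then K (dimension 2) consists of the simplices:

  0-simplices (7): A, B, D, E, F, G, J
  1-simplices (9): AB, AG, BD, BG, BJ, DE, DF, EF, EJ
  2-simplices (2): ABG, DEF

giving chain groups C_0 ≅ Z^7, C_1 ≅ Z^9, C_2 ≅ Z^2.

∂_1: C_1 → C_0 is given by ∂[p,q] = [q] − [p]. For instance
  ∂BG = G − B.
The resulting 7×9 matrix has rank 6, and its Smith normal form has invariant factors (1,1,1,1,1,1).

Boundary ∂_2: C_2 → C_1 acts by ∂[p,q,r] = [q,r] − [p,r] + [p,q]. For instance
  ∂ABG = BG − AG + AB,
  ∂DEF = EF − DF + DE.
This gives a 9×2 integer matrix of rank 2; reducing to Smith normal form yields diagonal entries (1,1).

Computing H_k = (kernel of ∂_k) / (image of ∂_{k+1}):

  H_0: rank C_0 − rank ∂_1 = 7 − 6 = 1, and the invariant factors of ∂_1 are all 1, so H_0 ≅ Z.
  H_1: rank ker ∂_1 − rank ∂_2 = (9 − 6) − 2 = 1, and the invariant factors of ∂_2 are all 1, so H_1 ≅ Z.
  H_2: rank ker ∂_2 − rank ∂_3 = (2 − 2) − 0 = 0, and there is no ∂_3, so H_2 ≅ 0.

As a check, the Euler characteristic is 7 − 9 + 2 = 0, which agrees with 1 − 1 + 0 = 0.

H_0 ≅ Z,  H_1 ≅ Z,  H_2 = 0.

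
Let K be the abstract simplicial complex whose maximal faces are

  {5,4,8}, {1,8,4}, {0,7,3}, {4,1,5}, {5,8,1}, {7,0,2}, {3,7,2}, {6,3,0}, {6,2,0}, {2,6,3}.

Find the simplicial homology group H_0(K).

We work with the vertex ordering 0 < 1 < 2 < 3 < 4 < 5 < 6 < 7 < 8. The simplices of K, each written with vertices in increasing order, are:

  0-simplices (9): [0], [1], [2], [3], [4], [5], [6], [7], [8]
  1-simplices (15): [0,2], [0,3], [0,6], [0,7], [1,4], [1,5], [1,8], [2,3], [2,6], [2,7], [3,6], [3,7], [4,5], [4,8], [5,8]
  2-simplices (10): [0,2,6], [0,2,7], [0,3,6], [0,3,7], [1,4,5], [1,4,8], [1,5,8], [2,3,6], [2,3,7], [4,5,8]

so the chain groups are C_0 ≅ Z^9, C_1 ≅ Z^15, C_2 ≅ Z^10.

Boundary ∂_1: C_1 → C_0 is given by ∂[p,q] = [q] − [p]. For instance
  ∂[3,6] = [6] − [3].
The 9×15 boundary matrix has rank 7 and Smith normal form diag(1,1,1,1,1,1,1).

∂_2: C_2 → C_1 sends each 2-simplex [p,q,r] to [q,r] − [p,r] + [p,q]. For instance
  ∂[2,3,6] = [3,6] − [2,6] + [2,3],
  ∂[1,5,8] = [5,8] − [1,8] + [1,5].
The 15×10 boundary matrix has rank 8 and Smith normal form diag(1,1,1,1,1,1,1,1).

Computing H_k = (kernel of ∂_k) / (image of ∂_{k+1}):

  H_0: rank C_0 − rank ∂_1 = 9 − 7 = 2, and the invariant factors of ∂_1 are all 1, so H_0 ≅ Z^2.

H_0 ≅ Z^2.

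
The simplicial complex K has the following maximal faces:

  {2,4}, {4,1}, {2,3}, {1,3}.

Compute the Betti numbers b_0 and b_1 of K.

b_0 = 1, b_1 = 1.

We work with the vertex ordering 1 < 2 < 3 < 4. The simplices of K, each written with vertices in increasing order, are:

  0-simplices (4): [1], [2], [3], [4]
  1-simplices (4): [1,3], [1,4], [2,3], [2,4]

giving chain groups C_0 ≅ Z^4, C_1 ≅ Z^4.

∂_1: C_1 → C_0 is given by ∂[p,q] = [q] − [p]. For instance
  ∂[2,3] = [3] − [2].
The resulting 4×4 matrix has rank 3, and its Smith normal form has invariant factors (1,1,1).

From H_k ≅ ker(∂_k) / im(∂_{k+1}) we obtain:

  H_0: rank C_0 − rank ∂_1 = 4 − 3 = 1, and the invariant factors of ∂_1 are all 1, so H_0 = Z.
  H_1: rank ker ∂_1 − rank ∂_2 = (4 − 3) − 0 = 1, and there is no ∂_2, so H_1 = Z.

As a check, the Euler characteristic is 4 − 4 = 0, which agrees with 1 − 1 = 0.

Hence the Betti numbers are b_0 = 1, b_1 = 1.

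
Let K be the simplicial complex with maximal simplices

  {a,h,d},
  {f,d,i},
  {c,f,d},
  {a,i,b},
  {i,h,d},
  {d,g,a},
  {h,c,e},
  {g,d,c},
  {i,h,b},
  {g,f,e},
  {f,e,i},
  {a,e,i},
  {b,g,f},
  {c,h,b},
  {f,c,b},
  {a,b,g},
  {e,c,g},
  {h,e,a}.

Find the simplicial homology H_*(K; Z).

Take the total order a < b < c < d < e < f < g < h < i on the vertex set. Then K (dimension 2) consists of the simplices:

  0-simplices (9): a, b, c, d, e, f, g, h, i
  1-simplices (27): ab, ad, ae, ag, ah, ai, bc, bf, bg, bh, bi, cd, ce, cf, cg, ch, df, dg, dh, di, ef, eg, eh, ei, fg, fi, hi
  2-simplices (18): abg, abi, adg, adh, aeh, aei, bcf, bch, bfg, bhi, cdf, cdg, ceg, ceh, dfi, dhi, efg, efi

so the chain groups are C_0 ≅ Z^9, C_1 ≅ Z^27, C_2 ≅ Z^18.

∂_1: C_1 → C_0 is given by ∂[p,q] = [q] − [p]. For instance
  ∂fg = g − f.
The resulting 9×27 matrix has rank 8, and its Smith normal form has invariant factors (1,1,1,1,1,1,1,1).

The boundary map ∂_2: C_2 → C_1 sends each 2-simplex [p,q,r] to [q,r] − [p,r] + [p,q]. For instance
  ∂cdf = df − cf + cd,
  ∂dfi = fi − di + df.
The resulting 27×18 matrix has rank 18, and its Smith normal form has invariant factors (1,1,1,1,1,1,1,1,1,1,1,1,1,1,1,1,1,2).

From H_k ≅ ker(∂_k) / im(∂_{k+1}) we obtain:

  H_0: rank C_0 − rank ∂_1 = 9 − 8 = 1, and the invariant factors of ∂_1 are all 1, so H_0 = Z.
  H_1: rank ker ∂_1 − rank ∂_2 = (27 − 8) − 18 = 1, and ∂_2 has invariant factor 2 > 1, so H_1 = Z ⊕ Z/2Z.
  H_2: rank ker ∂_2 − rank ∂_3 = (18 − 18) − 0 = 0, and there is no ∂_3, so H_2 = 0.

As a check, the Euler characteristic is 9 − 27 + 18 = 0, which agrees with 1 − 1 + 0 = 0.

H_0 ≅ Z,  H_1 ≅ Z ⊕ Z/2Z,  H_2 = 0.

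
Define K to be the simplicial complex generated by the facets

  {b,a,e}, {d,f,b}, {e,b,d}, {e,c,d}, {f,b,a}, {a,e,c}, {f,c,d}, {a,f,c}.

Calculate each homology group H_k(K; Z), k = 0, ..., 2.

H_0 ≅ Z,  H_1 = 0,  H_2 ≅ Z.

Order the vertices as a < b < c < d < e < f. Listing each simplex with vertices in this order, K has dimension 2 with simplices:

  0-simplices (6): a, b, c, d, e, f
  1-simplices (12): ab, ac, ae, af, bd, be, bf, cd, ce, cf, de, df
  2-simplices (8): abe, abf, ace, acf, bde, bdf, cde, cdf

so the chain groups are C_0 ≅ Z^6, C_1 ≅ Z^12, C_2 ≅ Z^8.

Boundary ∂_1: C_1 → C_0 is given by ∂[p,q] = [q] − [p]. For instance
  ∂ce = e − c.
The resulting 6×12 matrix has rank 5, and its Smith normal form has invariant factors (1,1,1,1,1).

Boundary ∂_2: C_2 → C_1 acts by ∂[p,q,r] = [q,r] − [p,r] + [p,q]. For instance
  ∂bde = de − be + bd,
  ∂bdf = df − bf + bd.
As a 12×8 matrix over Z this has rank 7, with invariant factors (1,1,1,1,1,1,1).

Reading off H_k = ker ∂_k / im ∂_{k+1}:

  H_0: rank C_0 − rank ∂_1 = 6 − 5 = 1, and the invariant factors of ∂_1 are all 1, so H_0 ≅ Z.
  H_1: rank ker ∂_1 − rank ∂_2 = (12 − 5) − 7 = 0, and the invariant factors of ∂_2 are all 1, so H_1 ≅ 0.
  H_2: rank ker ∂_2 − rank ∂_3 = (8 − 7) − 0 = 1, and there is no ∂_3, so H_2 ≅ Z.

As a check, the Euler characteristic is 6 − 12 + 8 = 2, which agrees with 1 − 0 + 1 = 2.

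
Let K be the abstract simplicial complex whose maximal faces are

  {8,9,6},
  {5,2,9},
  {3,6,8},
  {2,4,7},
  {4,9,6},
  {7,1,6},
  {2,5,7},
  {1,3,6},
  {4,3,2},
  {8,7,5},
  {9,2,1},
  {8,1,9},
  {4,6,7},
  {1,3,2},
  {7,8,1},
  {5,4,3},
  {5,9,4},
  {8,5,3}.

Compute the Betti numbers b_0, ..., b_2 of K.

b_0 = 1, b_1 = 1, b_2 = 0.

We work with the vertex ordering 1 < 2 < 3 < 4 < 5 < 6 < 7 < 8 < 9. The simplices of K, each written with vertices in increasing order, are:

  0-simplices (9): [1], [2], [3], [4], [5], [6], [7], [8], [9]
  1-simplices (27): (27 of them)
  2-simplices (18): [1,2,3], [1,2,9], [1,3,6], [1,6,7], [1,7,8], [1,8,9], [2,3,4], [2,4,7], [2,5,7], [2,5,9], [3,4,5], [3,5,8], [3,6,8], [4,5,9], [4,6,7], [4,6,9], [5,7,8], [6,8,9]

so the chain groups are C_0 ≅ Z^9, C_1 ≅ Z^27, C_2 ≅ Z^18.

Boundary ∂_1: C_1 → C_0 is given by ∂[p,q] = [q] − [p].
As a 9×27 matrix over Z this has rank 8, with invariant factors (1,1,1,1,1,1,1,1).

Boundary ∂_2: C_2 → C_1 acts by ∂[p,q,r] = [q,r] − [p,r] + [p,q]. For instance
  ∂[1,6,7] = [6,7] − [1,7] + [1,6],
  ∂[2,5,7] = [5,7] − [2,7] + [2,5].
The resulting 27×18 matrix has rank 18, and its Smith normal form has invariant factors (1,1,1,1,1,1,1,1,1,1,1,1,1,1,1,1,1,2).

From H_k ≅ ker(∂_k) / im(∂_{k+1}) we obtain:

  H_0: rank C_0 − rank ∂_1 = 9 − 8 = 1, and the invariant factors of ∂_1 are all 1, so H_0 = Z.
  H_1: rank ker ∂_1 − rank ∂_2 = (27 − 8) − 18 = 1, and ∂_2 has invariant factor 2 > 1, so H_1 = Z ⊕ Z/2Z.
  H_2: rank ker ∂_2 − rank ∂_3 = (18 − 18) − 0 = 0, and there is no ∂_3, so H_2 = 0.

Hence the Betti numbers are b_0 = 1, b_1 = 1, b_2 = 0.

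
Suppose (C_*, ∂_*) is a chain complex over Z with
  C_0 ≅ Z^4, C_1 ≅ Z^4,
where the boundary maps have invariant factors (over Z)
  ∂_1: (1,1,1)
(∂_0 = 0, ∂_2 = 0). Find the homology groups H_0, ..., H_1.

H_0: b_0 = 4 − 0 − 3 = 1; torsion from ∂_1 factors > 1: none. So H_0 ≅ Z.
H_1: b_1 = 4 − 3 − 0 = 1; torsion from ∂_2 factors > 1: none. So H_1 ≅ Z.

H_0 ≅ Z,  H_1 ≅ Z.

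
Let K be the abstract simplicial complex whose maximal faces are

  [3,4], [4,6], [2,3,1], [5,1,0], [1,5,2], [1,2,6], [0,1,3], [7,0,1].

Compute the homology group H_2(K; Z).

H_2 ≅ 0.

Order the vertices as 0 < 1 < 2 < 3 < 4 < 5 < 6 < 7. Listing each simplex with vertices in this order, K has dimension 2 with simplices:

  0-simplices (8): [0], [1], [2], [3], [4], [5], [6], [7]
  1-simplices (14): [0,1], [0,3], [0,5], [0,7], [1,2], [1,3], [1,5], [1,6], [1,7], [2,3], [2,5], [2,6], [3,4], [4,6]
  2-simplices (6): [0,1,3], [0,1,5], [0,1,7], [1,2,3], [1,2,5], [1,2,6]

so the chain groups are C_0 ≅ Z^8, C_1 ≅ Z^14, C_2 ≅ Z^6.

∂_1: C_1 → C_0 is given by ∂[p,q] = [q] − [p]. For instance
  ∂[2,3] = [3] − [2].
As a 8×14 matrix over Z this has rank 7, with invariant factors (1,1,1,1,1,1,1).

The boundary map ∂_2: C_2 → C_1 maps a triangle to the signed sum of its edges. For instance
  ∂[0,1,5] = [1,5] − [0,5] + [0,1],
  ∂[0,1,3] = [1,3] − [0,3] + [0,1].
As a 14×6 matrix over Z this has rank 6, with invariant factors (1,1,1,1,1,1).

Computing H_k = (kernel of ∂_k) / (image of ∂_{k+1}):

  H_2: rank ker ∂_2 − rank ∂_3 = (6 − 6) − 0 = 0, and there is no ∂_3, so H_2 ≅ 0.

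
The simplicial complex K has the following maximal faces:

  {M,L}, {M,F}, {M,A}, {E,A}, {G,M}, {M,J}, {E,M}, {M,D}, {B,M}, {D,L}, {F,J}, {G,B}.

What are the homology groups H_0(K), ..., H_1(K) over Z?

K has 9 vertices, 12 edges.
rank ∂_0 = 0, rank ∂_1 = 8 ⇒ b_0 = 9 − 0 − 8 = 1; all invariant factors of ∂_1 are 1 so no torsion. So H_0 ≅ Z.
rank ∂_1 = 8, rank ∂_2 = 0 ⇒ b_1 = 12 − 8 − 0 = 4. So H_1 ≅ Z^4.

H_0 ≅ Z,  H_1 ≅ Z^4.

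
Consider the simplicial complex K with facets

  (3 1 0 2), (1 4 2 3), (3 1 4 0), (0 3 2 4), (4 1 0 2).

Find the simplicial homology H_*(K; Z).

H_0 ≅ Z,  H_1 = 0,  H_2 = 0,  H_3 ≅ Z.

Take the total order 0 < 1 < 2 < 3 < 4 on the vertex set. Then K (dimension 3) consists of the simplices:

  0-simplices (5): [0], [1], [2], [3], [4]
  1-simplices (10): [0,1], [0,2], [0,3], [0,4], [1,2], [1,3], [1,4], [2,3], [2,4], [3,4]
  2-simplices (10): [0,1,2], [0,1,3], [0,1,4], [0,2,3], [0,2,4], [0,3,4], [1,2,3], [1,2,4], [1,3,4], [2,3,4]
  3-simplices (5): [0,1,2,3], [0,1,2,4], [0,1,3,4], [0,2,3,4], [1,2,3,4]

Hence C_0 ≅ Z^5, C_1 ≅ Z^10, C_2 ≅ Z^10, C_3 ≅ Z^5.

Boundary ∂_1: C_1 → C_0 is given by ∂[p,q] = [q] − [p]. For instance
  ∂[0,2] = [2] − [0].
As a 5×10 matrix over Z this has rank 4, with invariant factors (1,1,1,1).

The boundary map ∂_2: C_2 → C_1 maps a triangle to the signed sum of its edges. For instance
  ∂[1,3,4] = [3,4] − [1,4] + [1,3],
  ∂[0,1,3] = [1,3] − [0,3] + [0,1].
As a 10×10 matrix over Z this has rank 6, with invariant factors (1,1,1,1,1,1).

∂_3: C_3 → C_2 sends each 3-simplex σ to the alternating sum Σ_i (−1)^i (σ with its i-th vertex removed). For instance
  ∂[0,1,2,4] = [1,2,4] − [0,2,4] + [0,1,4] − [0,1,2],
  ∂[1,2,3,4] = [2,3,4] − [1,3,4] + [1,2,4] − [1,2,3].
This gives a 10×5 integer matrix of rank 4; reducing to Smith normal form yields diagonal entries (1,1,1,1).

Reading off H_k = ker ∂_k / im ∂_{k+1}:

  H_0: rank C_0 − rank ∂_1 = 5 − 4 = 1, and the invariant factors of ∂_1 are all 1, so H_0 = Z.
  H_1: rank ker ∂_1 − rank ∂_2 = (10 − 4) − 6 = 0, and the invariant factors of ∂_2 are all 1, so H_1 = 0.
  H_2: rank ker ∂_2 − rank ∂_3 = (10 − 6) − 4 = 0, and the invariant factors of ∂_3 are all 1, so H_2 = 0.
  H_3: rank ker ∂_3 − rank ∂_4 = (5 − 4) − 0 = 1, and there is no ∂_4, so H_3 = Z.

As a check, the Euler characteristic is 5 − 10 + 10 − 5 = 0, which agrees with 1 − 0 + 0 − 1 = 0.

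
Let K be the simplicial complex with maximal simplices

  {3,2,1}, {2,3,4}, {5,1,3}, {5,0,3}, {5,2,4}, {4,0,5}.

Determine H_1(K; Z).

H_1 = Z.

Take the total order 0 < 1 < 2 < 3 < 4 < 5 on the vertex set. Then K (dimension 2) consists of the simplices:

  0-simplices (6): [0], [1], [2], [3], [4], [5]
  1-simplices (12): [0,3], [0,4], [0,5], [1,2], [1,3], [1,5], [2,3], [2,4], [2,5], [3,4], [3,5], [4,5]
  2-simplices (6): [0,3,5], [0,4,5], [1,2,3], [1,3,5], [2,3,4], [2,4,5]

so the chain groups are C_0 ≅ Z^6, C_1 ≅ Z^12, C_2 ≅ Z^6.

The boundary map ∂_1: C_1 → C_0 maps an edge to its endpoints' difference, ∂[p,q] = q − p. For instance
  ∂[4,5] = [5] − [4].
The 6×12 boundary matrix has rank 5 and Smith normal form diag(1,1,1,1,1).

Boundary ∂_2: C_2 → C_1 acts by ∂[p,q,r] = [q,r] − [p,r] + [p,q]. For instance
  ∂[0,4,5] = [4,5] − [0,5] + [0,4],
  ∂[2,3,4] = [3,4] − [2,4] + [2,3].
The resulting 12×6 matrix has rank 6, and its Smith normal form has invariant factors (1,1,1,1,1,1).

From H_k ≅ ker(∂_k) / im(∂_{k+1}) we obtain:

  H_1: rank ker ∂_1 − rank ∂_2 = (12 − 5) − 6 = 1, and the invariant factors of ∂_2 are all 1, so H_1 ≅ Z.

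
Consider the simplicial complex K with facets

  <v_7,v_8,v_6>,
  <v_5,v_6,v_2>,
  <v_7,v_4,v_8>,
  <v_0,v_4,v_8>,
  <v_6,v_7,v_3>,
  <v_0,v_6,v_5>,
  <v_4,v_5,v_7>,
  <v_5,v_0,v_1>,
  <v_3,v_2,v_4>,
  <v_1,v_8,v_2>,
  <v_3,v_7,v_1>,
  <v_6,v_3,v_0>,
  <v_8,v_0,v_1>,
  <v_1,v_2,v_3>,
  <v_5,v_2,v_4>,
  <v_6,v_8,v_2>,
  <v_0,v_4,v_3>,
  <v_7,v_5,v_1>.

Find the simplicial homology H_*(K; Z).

H_0 = Z,  H_1 = Z^2,  H_2 = Z.

We work with the vertex ordering v_0 < v_1 < v_2 < v_3 < v_4 < v_5 < v_6 < v_7 < v_8. The simplices of K, each written with vertices in increasing order, are:

  0-simplices (9): [v_0], [v_1], [v_2], [v_3], [v_4], [v_5], [v_6], [v_7], [v_8]
  1-simplices (27): (27 of them)
  2-simplices (18): (18 of them)

Hence C_0 ≅ Z^9, C_1 ≅ Z^27, C_2 ≅ Z^18.

Boundary ∂_1: C_1 → C_0 sends each edge [p,q] (with p < q) to q − p.
The 9×27 boundary matrix has rank 8 and Smith normal form diag(1,1,1,1,1,1,1,1).

The boundary map ∂_2: C_2 → C_1 maps a triangle to the signed sum of its edges. For instance
  ∂[v_1,v_2,v_8] = [v_2,v_8] − [v_1,v_8] + [v_1,v_2],
  ∂[v_3,v_6,v_7] = [v_6,v_7] − [v_3,v_7] + [v_3,v_6].
This gives a 27×18 integer matrix of rank 17; reducing to Smith normal form yields diagonal entries (1,1,1,1,1,1,1,1,1,1,1,1,1,1,1,1,1).

Now H_k = ker ∂_k / im ∂_{k+1}, so:

  H_0: rank C_0 − rank ∂_1 = 9 − 8 = 1, and the invariant factors of ∂_1 are all 1, so H_0 ≅ Z.
  H_1: rank ker ∂_1 − rank ∂_2 = (27 − 8) − 17 = 2, and the invariant factors of ∂_2 are all 1, so H_1 ≅ Z^2.
  H_2: rank ker ∂_2 − rank ∂_3 = (18 − 17) − 0 = 1, and there is no ∂_3, so H_2 ≅ Z.

(K is a triangulation of the torus T^2.)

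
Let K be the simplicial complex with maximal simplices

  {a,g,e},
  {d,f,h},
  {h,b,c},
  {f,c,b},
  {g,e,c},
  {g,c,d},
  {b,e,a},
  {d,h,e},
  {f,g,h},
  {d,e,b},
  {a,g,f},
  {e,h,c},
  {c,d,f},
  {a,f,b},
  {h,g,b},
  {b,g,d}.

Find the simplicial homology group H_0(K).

We work with the vertex ordering a < b < c < d < e < f < g < h. The simplices of K, each written with vertices in increasing order, are:

  0-simplices (8): a, b, c, d, e, f, g, h
  1-simplices (24): ab, ae, af, ag, bc, bd, be, bf, bg, bh, cd, ce, cf, cg, ch, de, df, dg, dh, eg, eh, fg, fh, gh
  2-simplices (16): abe, abf, aeg, afg, bcf, bch, bde, bdg, bgh, cdf, cdg, ceg, ceh, deh, dfh, fgh

Hence C_0 ≅ Z^8, C_1 ≅ Z^24, C_2 ≅ Z^16.

The boundary map ∂_1: C_1 → C_0 maps an edge to its endpoints' difference, ∂[p,q] = q − p. For instance
  ∂cg = g − c.
This gives a 8×24 integer matrix of rank 7; reducing to Smith normal form yields diagonal entries (1,1,1,1,1,1,1).

Boundary ∂_2: C_2 → C_1 maps a triangle to the signed sum of its edges. For instance
  ∂deh = eh − dh + de,
  ∂bcf = cf − bf + bc.
The 24×16 boundary matrix has rank 15 and Smith normal form diag(1,1,1,1,1,1,1,1,1,1,1,1,1,1,1).

Now H_k = ker ∂_k / im ∂_{k+1}, so:

  H_0: rank C_0 − rank ∂_1 = 8 − 7 = 1, and the invariant factors of ∂_1 are all 1, so H_0 = Z.

(K is a triangulation of the torus T^2.)

H_0 = Z.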